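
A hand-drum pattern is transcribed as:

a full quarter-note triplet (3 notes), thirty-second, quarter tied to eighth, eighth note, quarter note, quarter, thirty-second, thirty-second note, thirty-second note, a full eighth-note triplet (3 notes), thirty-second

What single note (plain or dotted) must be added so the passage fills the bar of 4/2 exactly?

dotted sixteenth note

The bar of 4/2 = 64 thirty-second notes.
Express everything in thirty-second notes: a full quarter-note triplet (3 notes) (three triplet quarters span one half) = 16; thirty-second = 1; quarter tied to eighth (quarter + eighth) = 12; eighth note = 4; quarter note = 8; quarter = 8; thirty-second = 1; thirty-second note = 1; thirty-second note = 1; a full eighth-note triplet (3 notes) (three triplet eighths span one quarter) = 8; thirty-second = 1.
Adding: 16 + 1 + 12 + 4 + 8 + 8 + 1 + 1 + 1 + 8 + 1 = 61.
Remaining: 64 − 61 = 3 thirty-second notes, which is a dotted sixteenth note.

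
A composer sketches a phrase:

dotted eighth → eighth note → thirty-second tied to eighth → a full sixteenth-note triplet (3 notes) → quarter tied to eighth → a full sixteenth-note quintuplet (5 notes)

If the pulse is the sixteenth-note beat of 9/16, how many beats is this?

One sixteenth-note beat = 2 thirty-second notes.
Working in thirty-second notes: dotted eighth = 6; eighth note = 4; thirty-second tied to eighth (thirty-second + eighth) = 5; a full sixteenth-note triplet (3 notes) (three triplet sixteenths span one eighth) = 4; quarter tied to eighth (quarter + eighth) = 12; a full sixteenth-note quintuplet (5 notes) (five quintuplet sixteenths span one quarter) = 8.
Altogether 6 + 4 + 5 + 4 + 12 + 8 = 39.
39 ÷ 2 = 19.5 beats.

19.5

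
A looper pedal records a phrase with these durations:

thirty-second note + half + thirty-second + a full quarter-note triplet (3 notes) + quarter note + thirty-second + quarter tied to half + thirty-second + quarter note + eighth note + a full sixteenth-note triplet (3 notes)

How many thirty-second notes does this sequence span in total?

84

Express everything in thirty-second notes: thirty-second note = 1; half = 16; thirty-second = 1; a full quarter-note triplet (3 notes) (three triplet quarters span one half) = 16; quarter note = 8; thirty-second = 1; quarter tied to half (quarter + half) = 24; thirty-second = 1; quarter note = 8; eighth note = 4; a full sixteenth-note triplet (3 notes) (three triplet sixteenths span one eighth) = 4.
Total: 1 + 16 + 1 + 16 + 8 + 1 + 24 + 1 + 8 + 4 + 4 = 84 thirty-second notes.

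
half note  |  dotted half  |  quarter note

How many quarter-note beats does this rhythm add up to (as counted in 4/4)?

6

One quarter-note beat = 2 eighth notes.
Each duration in eighth notes: half note = 4; dotted half = 6; quarter note = 2.
Total: 4 + 6 + 2 = 12.
12 ÷ 2 = 6 beats.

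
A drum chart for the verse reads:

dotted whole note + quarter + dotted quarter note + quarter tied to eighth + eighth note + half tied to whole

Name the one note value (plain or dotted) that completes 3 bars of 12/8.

3 bars of 12/8 = 36 eighth notes.
Convert each value to eighth notes: dotted whole note = 12; quarter = 2; dotted quarter note = 3; quarter tied to eighth (quarter + eighth) = 3; eighth note = 1; half tied to whole (half + whole) = 12.
Altogether 12 + 2 + 3 + 3 + 1 + 12 = 33.
Remaining: 36 − 33 = 3 eighth notes, which is a dotted quarter note.

dotted quarter note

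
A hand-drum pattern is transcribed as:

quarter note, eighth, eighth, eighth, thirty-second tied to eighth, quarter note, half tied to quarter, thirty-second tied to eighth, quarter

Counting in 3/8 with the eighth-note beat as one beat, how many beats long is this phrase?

One eighth-note beat = 4 thirty-second notes.
Working in thirty-second notes: quarter note = 8; eighth = 4; eighth = 4; eighth = 4; thirty-second tied to eighth (thirty-second + eighth) = 5; quarter note = 8; half tied to quarter (half + quarter) = 24; thirty-second tied to eighth (thirty-second + eighth) = 5; quarter = 8.
Sum: 8 + 4 + 4 + 4 + 5 + 8 + 24 + 5 + 8 = 70.
70 ÷ 4 = 17.5 beats.

17.5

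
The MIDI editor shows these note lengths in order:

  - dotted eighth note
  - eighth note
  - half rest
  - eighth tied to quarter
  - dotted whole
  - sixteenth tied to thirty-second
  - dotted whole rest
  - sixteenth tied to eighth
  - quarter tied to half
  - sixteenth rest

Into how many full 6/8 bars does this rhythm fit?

One bar of 6/8 = 24 thirty-second notes.
In thirty-second notes: dotted eighth note = 6; eighth note = 4; half rest = 16; eighth tied to quarter (eighth + quarter) = 12; dotted whole = 48; sixteenth tied to thirty-second (sixteenth + thirty-second) = 3; dotted whole rest = 48; sixteenth tied to eighth (sixteenth + eighth) = 6; quarter tied to half (quarter + half) = 24; sixteenth rest = 2.
Total: 6 + 4 + 16 + 12 + 48 + 3 + 48 + 6 + 24 + 2 = 169.
169 ÷ 24 = 7 complete bars with 1 left over.

7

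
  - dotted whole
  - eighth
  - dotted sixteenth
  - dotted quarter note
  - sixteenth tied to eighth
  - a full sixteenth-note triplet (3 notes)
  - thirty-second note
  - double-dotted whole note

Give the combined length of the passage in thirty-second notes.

In thirty-second notes: dotted whole = 48; eighth = 4; dotted sixteenth = 3; dotted quarter note = 12; sixteenth tied to eighth (sixteenth + eighth) = 6; a full sixteenth-note triplet (3 notes) (three triplet sixteenths span one eighth) = 4; thirty-second note = 1; double-dotted whole note = 56.
Total: 48 + 4 + 3 + 12 + 6 + 4 + 1 + 56 = 134 thirty-second notes.

134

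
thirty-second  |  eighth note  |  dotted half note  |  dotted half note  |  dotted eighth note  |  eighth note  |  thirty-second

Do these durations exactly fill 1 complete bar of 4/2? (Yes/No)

One bar of 4/2 = 64 thirty-second notes.
In thirty-second notes: thirty-second = 1; eighth note = 4; dotted half note = 24; dotted half note = 24; dotted eighth note = 6; eighth note = 4; thirty-second = 1.
Adding: 1 + 4 + 24 + 24 + 6 + 4 + 1 = 64.
64 equals 64, so the answer is Yes.

Yes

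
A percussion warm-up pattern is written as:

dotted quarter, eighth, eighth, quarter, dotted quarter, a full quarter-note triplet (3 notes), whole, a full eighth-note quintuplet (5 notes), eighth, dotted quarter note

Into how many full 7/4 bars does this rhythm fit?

One bar of 7/4 = 14 eighth notes.
Express everything in eighth notes: dotted quarter = 3; eighth = 1; eighth = 1; quarter = 2; dotted quarter = 3; a full quarter-note triplet (3 notes) (three triplet quarters span one half) = 4; whole = 8; a full eighth-note quintuplet (5 notes) (five quintuplet eighths span one half) = 4; eighth = 1; dotted quarter note = 3.
Total: 3 + 1 + 1 + 2 + 3 + 4 + 8 + 4 + 1 + 3 = 30.
30 ÷ 14 = 2 complete bars with 2 left over.

2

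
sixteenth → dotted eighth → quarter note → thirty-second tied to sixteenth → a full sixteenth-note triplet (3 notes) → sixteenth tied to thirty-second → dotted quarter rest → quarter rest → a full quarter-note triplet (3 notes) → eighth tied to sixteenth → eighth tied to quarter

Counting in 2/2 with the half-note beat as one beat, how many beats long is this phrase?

One half-note beat = 16 thirty-second notes.
Working in thirty-second notes: sixteenth = 2; dotted eighth = 6; quarter note = 8; thirty-second tied to sixteenth (thirty-second + sixteenth) = 3; a full sixteenth-note triplet (3 notes) (three triplet sixteenths span one eighth) = 4; sixteenth tied to thirty-second (sixteenth + thirty-second) = 3; dotted quarter rest = 12; quarter rest = 8; a full quarter-note triplet (3 notes) (three triplet quarters span one half) = 16; eighth tied to sixteenth (eighth + sixteenth) = 6; eighth tied to quarter (eighth + quarter) = 12.
Altogether 2 + 6 + 8 + 3 + 4 + 3 + 12 + 8 + 16 + 6 + 12 = 80.
80 ÷ 16 = 5 beats.

5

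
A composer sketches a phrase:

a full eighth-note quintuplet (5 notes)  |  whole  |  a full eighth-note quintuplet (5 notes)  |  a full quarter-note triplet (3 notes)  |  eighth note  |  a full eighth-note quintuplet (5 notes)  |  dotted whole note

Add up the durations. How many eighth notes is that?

Convert each value to eighth notes: a full eighth-note quintuplet (5 notes) (five quintuplet eighths span one half) = 4; whole = 8; a full eighth-note quintuplet (5 notes) (five quintuplet eighths span one half) = 4; a full quarter-note triplet (3 notes) (three triplet quarters span one half) = 4; eighth note = 1; a full eighth-note quintuplet (5 notes) (five quintuplet eighths span one half) = 4; dotted whole note = 12.
Total: 4 + 8 + 4 + 4 + 1 + 4 + 12 = 37 eighth notes.

37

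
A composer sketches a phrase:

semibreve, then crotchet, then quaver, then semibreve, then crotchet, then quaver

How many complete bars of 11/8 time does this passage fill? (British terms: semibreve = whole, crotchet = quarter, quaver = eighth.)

2

One bar of 11/8 = 11 eighth notes.
Convert each value to eighth notes: semibreve = 8; crotchet = 2; quaver = 1; semibreve = 8; crotchet = 2; quaver = 1.
Total: 8 + 2 + 1 + 8 + 2 + 1 = 22.
22 ÷ 11 = 2 complete bars with 0 left over.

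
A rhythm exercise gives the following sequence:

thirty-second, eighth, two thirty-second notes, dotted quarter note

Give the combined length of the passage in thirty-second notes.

Each duration in thirty-second notes: thirty-second = 1; eighth = 4; thirty-second note = 1; thirty-second note = 1; dotted quarter note = 12.
Adding: 1 + 4 + 1 + 1 + 12 = 19 thirty-second notes.

19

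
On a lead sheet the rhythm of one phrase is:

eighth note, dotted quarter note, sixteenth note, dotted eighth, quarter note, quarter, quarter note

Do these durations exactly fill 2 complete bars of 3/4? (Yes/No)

Yes

One bar of 3/4 = 12 sixteenth notes, so 2 bars = 24.
Express everything in sixteenth notes: eighth note = 2; dotted quarter note = 6; sixteenth note = 1; dotted eighth = 3; quarter note = 4; quarter = 4; quarter note = 4.
Total: 2 + 6 + 1 + 3 + 4 + 4 + 4 = 24.
24 equals 24, so the answer is Yes.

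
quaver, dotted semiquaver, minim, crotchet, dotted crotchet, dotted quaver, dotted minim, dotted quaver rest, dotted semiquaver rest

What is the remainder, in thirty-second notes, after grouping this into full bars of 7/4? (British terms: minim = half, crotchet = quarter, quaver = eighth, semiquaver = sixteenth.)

One bar of 7/4 = 56 thirty-second notes.
Convert each value to thirty-second notes: quaver = 4; dotted semiquaver = 3; minim = 16; crotchet = 8; dotted crotchet = 12; dotted quaver = 6; dotted minim = 24; dotted quaver rest = 6; dotted semiquaver rest = 3.
Sum: 4 + 3 + 16 + 8 + 12 + 6 + 24 + 6 + 3 = 82.
82 ÷ 56 = 1 complete bar with 26 thirty-second notes remaining.

26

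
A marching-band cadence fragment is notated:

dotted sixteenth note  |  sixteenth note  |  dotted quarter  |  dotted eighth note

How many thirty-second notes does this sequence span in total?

23

Working in thirty-second notes: dotted sixteenth note = 3; sixteenth note = 2; dotted quarter = 12; dotted eighth note = 6.
Total: 3 + 2 + 12 + 6 = 23 thirty-second notes.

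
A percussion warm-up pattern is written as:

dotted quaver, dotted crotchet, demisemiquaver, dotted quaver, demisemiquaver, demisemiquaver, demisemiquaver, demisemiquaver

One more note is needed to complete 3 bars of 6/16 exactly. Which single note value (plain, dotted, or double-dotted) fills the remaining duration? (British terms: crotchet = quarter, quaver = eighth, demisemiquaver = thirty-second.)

double-dotted eighth note

3 bars of 6/16 = 36 thirty-second notes.
Working in thirty-second notes: dotted quaver = 6; dotted crotchet = 12; demisemiquaver = 1; dotted quaver = 6; demisemiquaver = 1; demisemiquaver = 1; demisemiquaver = 1; demisemiquaver = 1.
Altogether 6 + 12 + 1 + 6 + 1 + 1 + 1 + 1 = 29.
Remaining: 36 − 29 = 7 thirty-second notes, which is a double-dotted eighth note.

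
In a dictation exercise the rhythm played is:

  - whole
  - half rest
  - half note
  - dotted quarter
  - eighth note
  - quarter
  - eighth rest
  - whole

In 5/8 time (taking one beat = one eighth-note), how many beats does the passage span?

31

One eighth-note beat = 2 sixteenth notes.
Each duration in sixteenth notes: whole = 16; half rest = 8; half note = 8; dotted quarter = 6; eighth note = 2; quarter = 4; eighth rest = 2; whole = 16.
Total: 16 + 8 + 8 + 6 + 2 + 4 + 2 + 16 = 62.
62 ÷ 2 = 31 beats.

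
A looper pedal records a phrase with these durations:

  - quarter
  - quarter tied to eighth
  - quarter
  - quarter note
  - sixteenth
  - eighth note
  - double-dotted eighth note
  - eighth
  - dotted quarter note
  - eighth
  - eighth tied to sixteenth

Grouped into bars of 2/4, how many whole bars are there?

One bar of 2/4 = 16 thirty-second notes.
Convert each value to thirty-second notes: quarter = 8; quarter tied to eighth (quarter + eighth) = 12; quarter = 8; quarter note = 8; sixteenth = 2; eighth note = 4; double-dotted eighth note = 7; eighth = 4; dotted quarter note = 12; eighth = 4; eighth tied to sixteenth (eighth + sixteenth) = 6.
Altogether 8 + 12 + 8 + 8 + 2 + 4 + 7 + 4 + 12 + 4 + 6 = 75.
75 ÷ 16 = 4 complete bars with 11 left over.

4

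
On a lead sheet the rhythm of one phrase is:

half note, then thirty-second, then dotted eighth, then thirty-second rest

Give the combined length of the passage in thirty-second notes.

24

Working in thirty-second notes: half note = 16; thirty-second = 1; dotted eighth = 6; thirty-second rest = 1.
Sum: 16 + 1 + 6 + 1 = 24 thirty-second notes.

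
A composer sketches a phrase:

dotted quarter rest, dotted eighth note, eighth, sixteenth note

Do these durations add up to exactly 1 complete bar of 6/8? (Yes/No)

One bar of 6/8 = 12 sixteenth notes.
Convert each value to sixteenth notes: dotted quarter rest = 6; dotted eighth note = 3; eighth = 2; sixteenth note = 1.
Altogether 6 + 3 + 2 + 1 = 12.
12 equals 12, so the answer is Yes.

Yes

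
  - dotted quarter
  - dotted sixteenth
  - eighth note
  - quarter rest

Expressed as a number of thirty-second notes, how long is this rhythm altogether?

27

In thirty-second notes: dotted quarter = 12; dotted sixteenth = 3; eighth note = 4; quarter rest = 8.
Sum: 12 + 3 + 4 + 8 = 27 thirty-second notes.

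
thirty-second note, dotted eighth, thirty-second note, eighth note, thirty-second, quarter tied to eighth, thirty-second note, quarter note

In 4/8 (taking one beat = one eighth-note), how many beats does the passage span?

8.5

One eighth-note beat = 4 thirty-second notes.
In thirty-second notes: thirty-second note = 1; dotted eighth = 6; thirty-second note = 1; eighth note = 4; thirty-second = 1; quarter tied to eighth (quarter + eighth) = 12; thirty-second note = 1; quarter note = 8.
Altogether 1 + 6 + 1 + 4 + 1 + 12 + 1 + 8 = 34.
34 ÷ 4 = 8.5 beats.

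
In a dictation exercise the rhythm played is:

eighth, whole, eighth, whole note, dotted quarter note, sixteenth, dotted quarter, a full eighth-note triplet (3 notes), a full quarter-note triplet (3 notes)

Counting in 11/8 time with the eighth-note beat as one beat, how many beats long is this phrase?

One eighth-note beat = 2 sixteenth notes.
Working in sixteenth notes: eighth = 2; whole = 16; eighth = 2; whole note = 16; dotted quarter note = 6; sixteenth = 1; dotted quarter = 6; a full eighth-note triplet (3 notes) (three triplet eighths span one quarter) = 4; a full quarter-note triplet (3 notes) (three triplet quarters span one half) = 8.
Sum: 2 + 16 + 2 + 16 + 6 + 1 + 6 + 4 + 8 = 61.
61 ÷ 2 = 30.5 beats.

30.5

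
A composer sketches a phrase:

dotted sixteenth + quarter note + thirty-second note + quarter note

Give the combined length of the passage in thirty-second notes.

Convert each value to thirty-second notes: dotted sixteenth = 3; quarter note = 8; thirty-second note = 1; quarter note = 8.
Sum: 3 + 8 + 1 + 8 = 20 thirty-second notes.

20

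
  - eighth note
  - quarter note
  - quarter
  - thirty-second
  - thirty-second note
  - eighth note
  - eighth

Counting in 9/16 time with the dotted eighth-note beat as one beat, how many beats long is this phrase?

One dotted eighth-note beat = 6 thirty-second notes.
Working in thirty-second notes: eighth note = 4; quarter note = 8; quarter = 8; thirty-second = 1; thirty-second note = 1; eighth note = 4; eighth = 4.
Adding: 4 + 8 + 8 + 1 + 1 + 4 + 4 = 30.
30 ÷ 6 = 5 beats.

5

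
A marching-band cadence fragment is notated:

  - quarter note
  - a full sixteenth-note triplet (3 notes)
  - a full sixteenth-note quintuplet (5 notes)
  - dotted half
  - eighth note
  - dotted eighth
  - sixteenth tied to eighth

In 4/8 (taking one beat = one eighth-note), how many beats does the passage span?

One eighth-note beat = 2 sixteenth notes.
Convert each value to sixteenth notes: quarter note = 4; a full sixteenth-note triplet (3 notes) (three triplet sixteenths span one eighth) = 2; a full sixteenth-note quintuplet (5 notes) (five quintuplet sixteenths span one quarter) = 4; dotted half = 12; eighth note = 2; dotted eighth = 3; sixteenth tied to eighth (sixteenth + eighth) = 3.
Sum: 4 + 2 + 4 + 12 + 2 + 3 + 3 = 30.
30 ÷ 2 = 15 beats.

15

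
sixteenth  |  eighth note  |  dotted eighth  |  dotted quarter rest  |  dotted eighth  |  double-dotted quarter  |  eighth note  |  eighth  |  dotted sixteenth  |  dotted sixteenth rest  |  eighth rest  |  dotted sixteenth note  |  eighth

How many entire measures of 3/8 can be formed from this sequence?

One bar of 3/8 = 12 thirty-second notes.
Express everything in thirty-second notes: sixteenth = 2; eighth note = 4; dotted eighth = 6; dotted quarter rest = 12; dotted eighth = 6; double-dotted quarter = 14; eighth note = 4; eighth = 4; dotted sixteenth = 3; dotted sixteenth rest = 3; eighth rest = 4; dotted sixteenth note = 3; eighth = 4.
Altogether 2 + 4 + 6 + 12 + 6 + 14 + 4 + 4 + 3 + 3 + 4 + 3 + 4 = 69.
69 ÷ 12 = 5 complete bars with 9 left over.

5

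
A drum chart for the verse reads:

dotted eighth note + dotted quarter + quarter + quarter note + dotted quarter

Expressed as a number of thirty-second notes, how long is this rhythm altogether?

46

In thirty-second notes: dotted eighth note = 6; dotted quarter = 12; quarter = 8; quarter note = 8; dotted quarter = 12.
Altogether 6 + 12 + 8 + 8 + 12 = 46 thirty-second notes.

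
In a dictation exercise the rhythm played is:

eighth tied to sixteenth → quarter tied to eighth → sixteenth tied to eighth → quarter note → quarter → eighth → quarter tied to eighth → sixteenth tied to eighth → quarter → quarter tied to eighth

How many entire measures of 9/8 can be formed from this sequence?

2

One bar of 9/8 = 18 sixteenth notes.
Working in sixteenth notes: eighth tied to sixteenth (eighth + sixteenth) = 3; quarter tied to eighth (quarter + eighth) = 6; sixteenth tied to eighth (sixteenth + eighth) = 3; quarter note = 4; quarter = 4; eighth = 2; quarter tied to eighth (quarter + eighth) = 6; sixteenth tied to eighth (sixteenth + eighth) = 3; quarter = 4; quarter tied to eighth (quarter + eighth) = 6.
Sum: 3 + 6 + 3 + 4 + 4 + 2 + 6 + 3 + 4 + 6 = 41.
41 ÷ 18 = 2 complete bars with 5 left over.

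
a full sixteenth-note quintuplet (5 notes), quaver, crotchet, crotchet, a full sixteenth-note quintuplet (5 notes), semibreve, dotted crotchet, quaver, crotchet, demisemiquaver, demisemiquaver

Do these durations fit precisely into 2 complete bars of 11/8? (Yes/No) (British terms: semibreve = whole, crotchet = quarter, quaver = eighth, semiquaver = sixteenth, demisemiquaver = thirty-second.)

No

One bar of 11/8 = 44 thirty-second notes, so 2 bars = 88.
Express everything in thirty-second notes: a full sixteenth-note quintuplet (5 notes) (five quintuplet sixteenths span one quarter) = 8; quaver = 4; crotchet = 8; crotchet = 8; a full sixteenth-note quintuplet (5 notes) (five quintuplet sixteenths span one quarter) = 8; semibreve = 32; dotted crotchet = 12; quaver = 4; crotchet = 8; demisemiquaver = 1; demisemiquaver = 1.
Sum: 8 + 4 + 8 + 8 + 8 + 32 + 12 + 4 + 8 + 1 + 1 = 94.
94 exceeds 88, so the answer is No.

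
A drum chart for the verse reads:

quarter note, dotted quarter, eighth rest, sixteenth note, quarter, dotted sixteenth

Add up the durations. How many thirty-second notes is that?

Each duration in thirty-second notes: quarter note = 8; dotted quarter = 12; eighth rest = 4; sixteenth note = 2; quarter = 8; dotted sixteenth = 3.
Sum: 8 + 12 + 4 + 2 + 8 + 3 = 37 thirty-second notes.

37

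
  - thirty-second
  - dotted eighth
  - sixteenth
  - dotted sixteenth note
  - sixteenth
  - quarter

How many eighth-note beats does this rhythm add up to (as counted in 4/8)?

5.5

One eighth-note beat = 4 thirty-second notes.
Convert each value to thirty-second notes: thirty-second = 1; dotted eighth = 6; sixteenth = 2; dotted sixteenth note = 3; sixteenth = 2; quarter = 8.
Altogether 1 + 6 + 2 + 3 + 2 + 8 = 22.
22 ÷ 4 = 5.5 beats.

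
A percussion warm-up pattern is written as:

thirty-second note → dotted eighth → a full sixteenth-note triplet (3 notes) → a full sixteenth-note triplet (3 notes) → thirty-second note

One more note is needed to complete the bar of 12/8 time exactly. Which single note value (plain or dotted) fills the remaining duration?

The bar of 12/8 = 48 thirty-second notes.
Convert each value to thirty-second notes: thirty-second note = 1; dotted eighth = 6; a full sixteenth-note triplet (3 notes) (three triplet sixteenths span one eighth) = 4; a full sixteenth-note triplet (3 notes) (three triplet sixteenths span one eighth) = 4; thirty-second note = 1.
Altogether 1 + 6 + 4 + 4 + 1 = 16.
Remaining: 48 − 16 = 32 thirty-second notes, which is a whole note.

whole note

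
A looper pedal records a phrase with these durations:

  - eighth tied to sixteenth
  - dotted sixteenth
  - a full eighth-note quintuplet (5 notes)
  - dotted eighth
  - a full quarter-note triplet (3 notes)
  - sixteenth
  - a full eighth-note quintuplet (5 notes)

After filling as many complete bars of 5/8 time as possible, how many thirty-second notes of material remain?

5

One bar of 5/8 = 20 thirty-second notes.
Each duration in thirty-second notes: eighth tied to sixteenth (eighth + sixteenth) = 6; dotted sixteenth = 3; a full eighth-note quintuplet (5 notes) (five quintuplet eighths span one half) = 16; dotted eighth = 6; a full quarter-note triplet (3 notes) (three triplet quarters span one half) = 16; sixteenth = 2; a full eighth-note quintuplet (5 notes) (five quintuplet eighths span one half) = 16.
Sum: 6 + 3 + 16 + 6 + 16 + 2 + 16 = 65.
65 ÷ 20 = 3 complete bars with 5 thirty-second notes remaining.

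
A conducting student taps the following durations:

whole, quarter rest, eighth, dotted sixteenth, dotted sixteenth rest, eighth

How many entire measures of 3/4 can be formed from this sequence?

2

One bar of 3/4 = 24 thirty-second notes.
Express everything in thirty-second notes: whole = 32; quarter rest = 8; eighth = 4; dotted sixteenth = 3; dotted sixteenth rest = 3; eighth = 4.
Altogether 32 + 8 + 4 + 3 + 3 + 4 = 54.
54 ÷ 24 = 2 complete bars with 6 left over.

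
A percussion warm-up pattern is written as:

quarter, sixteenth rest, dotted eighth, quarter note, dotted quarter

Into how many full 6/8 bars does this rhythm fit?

One bar of 6/8 = 12 sixteenth notes.
Working in sixteenth notes: quarter = 4; sixteenth rest = 1; dotted eighth = 3; quarter note = 4; dotted quarter = 6.
Altogether 4 + 1 + 3 + 4 + 6 = 18.
18 ÷ 12 = 1 complete bar with 6 left over.

1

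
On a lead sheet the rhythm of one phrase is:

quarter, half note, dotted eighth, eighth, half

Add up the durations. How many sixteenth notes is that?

25

Express everything in sixteenth notes: quarter = 4; half note = 8; dotted eighth = 3; eighth = 2; half = 8.
Altogether 4 + 8 + 3 + 2 + 8 = 25 sixteenth notes.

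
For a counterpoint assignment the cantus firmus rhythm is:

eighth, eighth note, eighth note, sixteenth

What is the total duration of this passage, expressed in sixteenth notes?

7

Working in sixteenth notes: eighth = 2; eighth note = 2; eighth note = 2; sixteenth = 1.
Adding: 2 + 2 + 2 + 1 = 7 sixteenth notes.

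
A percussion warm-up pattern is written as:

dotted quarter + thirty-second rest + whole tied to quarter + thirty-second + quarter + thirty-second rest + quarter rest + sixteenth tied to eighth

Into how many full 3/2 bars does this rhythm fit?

1

One bar of 3/2 = 48 thirty-second notes.
In thirty-second notes: dotted quarter = 12; thirty-second rest = 1; whole tied to quarter (whole + quarter) = 40; thirty-second = 1; quarter = 8; thirty-second rest = 1; quarter rest = 8; sixteenth tied to eighth (sixteenth + eighth) = 6.
Altogether 12 + 1 + 40 + 1 + 8 + 1 + 8 + 6 = 77.
77 ÷ 48 = 1 complete bar with 29 left over.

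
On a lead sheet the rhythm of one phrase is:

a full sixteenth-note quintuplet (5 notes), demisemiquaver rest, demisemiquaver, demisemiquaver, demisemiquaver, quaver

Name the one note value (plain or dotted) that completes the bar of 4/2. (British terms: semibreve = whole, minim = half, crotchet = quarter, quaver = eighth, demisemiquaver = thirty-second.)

dotted whole note

The bar of 4/2 = 64 thirty-second notes.
In thirty-second notes: a full sixteenth-note quintuplet (5 notes) (five quintuplet sixteenths span one quarter) = 8; demisemiquaver rest = 1; demisemiquaver = 1; demisemiquaver = 1; demisemiquaver = 1; quaver = 4.
Altogether 8 + 1 + 1 + 1 + 1 + 4 = 16.
Remaining: 64 − 16 = 48 thirty-second notes, which is a dotted whole note.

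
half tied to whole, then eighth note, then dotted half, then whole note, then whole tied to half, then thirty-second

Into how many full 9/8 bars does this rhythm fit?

One bar of 9/8 = 36 thirty-second notes.
Working in thirty-second notes: half tied to whole (half + whole) = 48; eighth note = 4; dotted half = 24; whole note = 32; whole tied to half (whole + half) = 48; thirty-second = 1.
Adding: 48 + 4 + 24 + 32 + 48 + 1 = 157.
157 ÷ 36 = 4 complete bars with 13 left over.

4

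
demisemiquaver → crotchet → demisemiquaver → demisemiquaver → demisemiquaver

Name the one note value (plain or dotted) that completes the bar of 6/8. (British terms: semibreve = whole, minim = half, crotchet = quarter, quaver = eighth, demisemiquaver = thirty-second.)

The bar of 6/8 = 24 thirty-second notes.
Each duration in thirty-second notes: demisemiquaver = 1; crotchet = 8; demisemiquaver = 1; demisemiquaver = 1; demisemiquaver = 1.
Total: 1 + 8 + 1 + 1 + 1 = 12.
Remaining: 24 − 12 = 12 thirty-second notes, which is a dotted quarter note.

dotted quarter note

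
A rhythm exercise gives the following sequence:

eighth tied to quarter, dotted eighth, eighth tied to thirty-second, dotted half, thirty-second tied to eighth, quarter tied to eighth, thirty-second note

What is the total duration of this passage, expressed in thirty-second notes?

65

Each duration in thirty-second notes: eighth tied to quarter (eighth + quarter) = 12; dotted eighth = 6; eighth tied to thirty-second (eighth + thirty-second) = 5; dotted half = 24; thirty-second tied to eighth (thirty-second + eighth) = 5; quarter tied to eighth (quarter + eighth) = 12; thirty-second note = 1.
Total: 12 + 6 + 5 + 24 + 5 + 12 + 1 = 65 thirty-second notes.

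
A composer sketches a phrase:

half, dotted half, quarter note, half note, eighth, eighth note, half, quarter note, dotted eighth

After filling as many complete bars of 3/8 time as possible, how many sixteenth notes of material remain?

One bar of 3/8 = 6 sixteenth notes.
Each duration in sixteenth notes: half = 8; dotted half = 12; quarter note = 4; half note = 8; eighth = 2; eighth note = 2; half = 8; quarter note = 4; dotted eighth = 3.
Sum: 8 + 12 + 4 + 8 + 2 + 2 + 8 + 4 + 3 = 51.
51 ÷ 6 = 8 complete bars with 3 sixteenth notes remaining.

3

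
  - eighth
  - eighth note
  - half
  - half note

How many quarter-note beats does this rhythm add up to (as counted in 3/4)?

5

One quarter-note beat = 2 eighth notes.
In eighth notes: eighth = 1; eighth note = 1; half = 4; half note = 4.
Sum: 1 + 1 + 4 + 4 = 10.
10 ÷ 2 = 5 beats.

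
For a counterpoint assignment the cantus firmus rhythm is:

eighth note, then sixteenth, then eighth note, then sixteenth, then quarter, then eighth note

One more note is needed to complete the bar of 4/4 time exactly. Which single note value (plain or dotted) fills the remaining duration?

quarter note

The bar of 4/4 = 16 sixteenth notes.
Working in sixteenth notes: eighth note = 2; sixteenth = 1; eighth note = 2; sixteenth = 1; quarter = 4; eighth note = 2.
Adding: 2 + 1 + 2 + 1 + 4 + 2 = 12.
Remaining: 16 − 12 = 4 sixteenth notes, which is a quarter note.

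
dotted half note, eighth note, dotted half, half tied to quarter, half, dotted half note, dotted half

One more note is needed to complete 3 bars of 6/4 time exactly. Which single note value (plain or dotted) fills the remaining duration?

3 bars of 6/4 = 36 eighth notes.
Working in eighth notes: dotted half note = 6; eighth note = 1; dotted half = 6; half tied to quarter (half + quarter) = 6; half = 4; dotted half note = 6; dotted half = 6.
Total: 6 + 1 + 6 + 6 + 4 + 6 + 6 = 35.
Remaining: 36 − 35 = 1 eighth note, which is a eighth note.

eighth note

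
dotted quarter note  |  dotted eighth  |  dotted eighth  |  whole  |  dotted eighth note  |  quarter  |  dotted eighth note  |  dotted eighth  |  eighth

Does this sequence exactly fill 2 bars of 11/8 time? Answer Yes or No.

One bar of 11/8 = 22 sixteenth notes, so 2 bars = 44.
Express everything in sixteenth notes: dotted quarter note = 6; dotted eighth = 3; dotted eighth = 3; whole = 16; dotted eighth note = 3; quarter = 4; dotted eighth note = 3; dotted eighth = 3; eighth = 2.
Total: 6 + 3 + 3 + 16 + 3 + 4 + 3 + 3 + 2 = 43.
43 falls short of 44, so the answer is No.

No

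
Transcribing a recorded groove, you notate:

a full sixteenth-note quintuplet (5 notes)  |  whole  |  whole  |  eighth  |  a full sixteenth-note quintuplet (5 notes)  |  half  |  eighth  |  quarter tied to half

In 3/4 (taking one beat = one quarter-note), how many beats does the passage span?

16

One quarter-note beat = 2 eighth notes.
Each duration in eighth notes: a full sixteenth-note quintuplet (5 notes) (five quintuplet sixteenths span one quarter) = 2; whole = 8; whole = 8; eighth = 1; a full sixteenth-note quintuplet (5 notes) (five quintuplet sixteenths span one quarter) = 2; half = 4; eighth = 1; quarter tied to half (quarter + half) = 6.
Altogether 2 + 8 + 8 + 1 + 2 + 4 + 1 + 6 = 32.
32 ÷ 2 = 16 beats.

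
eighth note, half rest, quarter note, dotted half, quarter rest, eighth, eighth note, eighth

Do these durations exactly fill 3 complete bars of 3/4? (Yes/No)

One bar of 3/4 = 6 eighth notes, so 3 bars = 18.
Convert each value to eighth notes: eighth note = 1; half rest = 4; quarter note = 2; dotted half = 6; quarter rest = 2; eighth = 1; eighth note = 1; eighth = 1.
Total: 1 + 4 + 2 + 6 + 2 + 1 + 1 + 1 = 18.
18 equals 18, so the answer is Yes.

Yes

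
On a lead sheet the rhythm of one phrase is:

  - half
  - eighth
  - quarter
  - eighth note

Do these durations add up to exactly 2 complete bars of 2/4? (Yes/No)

One bar of 2/4 = 4 eighth notes, so 2 bars = 8.
In eighth notes: half = 4; eighth = 1; quarter = 2; eighth note = 1.
Total: 4 + 1 + 2 + 1 = 8.
8 equals 8, so the answer is Yes.

Yes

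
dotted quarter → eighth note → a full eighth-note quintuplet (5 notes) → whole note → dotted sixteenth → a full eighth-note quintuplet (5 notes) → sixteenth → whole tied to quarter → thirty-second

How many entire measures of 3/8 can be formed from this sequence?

One bar of 3/8 = 12 thirty-second notes.
Convert each value to thirty-second notes: dotted quarter = 12; eighth note = 4; a full eighth-note quintuplet (5 notes) (five quintuplet eighths span one half) = 16; whole note = 32; dotted sixteenth = 3; a full eighth-note quintuplet (5 notes) (five quintuplet eighths span one half) = 16; sixteenth = 2; whole tied to quarter (whole + quarter) = 40; thirty-second = 1.
Adding: 12 + 4 + 16 + 32 + 3 + 16 + 2 + 40 + 1 = 126.
126 ÷ 12 = 10 complete bars with 6 left over.

10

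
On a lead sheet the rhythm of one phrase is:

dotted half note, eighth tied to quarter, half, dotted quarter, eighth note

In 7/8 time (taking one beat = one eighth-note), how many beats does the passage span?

One eighth-note beat = 2 sixteenth notes.
Each duration in sixteenth notes: dotted half note = 12; eighth tied to quarter (eighth + quarter) = 6; half = 8; dotted quarter = 6; eighth note = 2.
Adding: 12 + 6 + 8 + 6 + 2 = 34.
34 ÷ 2 = 17 beats.

17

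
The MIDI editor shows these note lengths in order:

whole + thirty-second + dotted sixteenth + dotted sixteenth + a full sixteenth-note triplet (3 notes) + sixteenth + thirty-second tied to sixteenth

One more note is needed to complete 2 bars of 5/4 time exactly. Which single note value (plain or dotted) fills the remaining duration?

whole note

2 bars of 5/4 = 80 thirty-second notes.
Each duration in thirty-second notes: whole = 32; thirty-second = 1; dotted sixteenth = 3; dotted sixteenth = 3; a full sixteenth-note triplet (3 notes) (three triplet sixteenths span one eighth) = 4; sixteenth = 2; thirty-second tied to sixteenth (thirty-second + sixteenth) = 3.
Altogether 32 + 1 + 3 + 3 + 4 + 2 + 3 = 48.
Remaining: 80 − 48 = 32 thirty-second notes, which is a whole note.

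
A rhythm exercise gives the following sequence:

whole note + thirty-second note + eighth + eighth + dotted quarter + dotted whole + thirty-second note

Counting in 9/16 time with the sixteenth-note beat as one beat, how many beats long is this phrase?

51

One sixteenth-note beat = 2 thirty-second notes.
Working in thirty-second notes: whole note = 32; thirty-second note = 1; eighth = 4; eighth = 4; dotted quarter = 12; dotted whole = 48; thirty-second note = 1.
Altogether 32 + 1 + 4 + 4 + 12 + 48 + 1 = 102.
102 ÷ 2 = 51 beats.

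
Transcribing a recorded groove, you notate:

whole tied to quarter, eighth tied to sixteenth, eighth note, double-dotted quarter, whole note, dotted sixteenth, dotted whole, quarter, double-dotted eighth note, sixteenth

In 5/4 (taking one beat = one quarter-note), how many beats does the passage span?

One quarter-note beat = 8 thirty-second notes.
In thirty-second notes: whole tied to quarter (whole + quarter) = 40; eighth tied to sixteenth (eighth + sixteenth) = 6; eighth note = 4; double-dotted quarter = 14; whole note = 32; dotted sixteenth = 3; dotted whole = 48; quarter = 8; double-dotted eighth note = 7; sixteenth = 2.
Adding: 40 + 6 + 4 + 14 + 32 + 3 + 48 + 8 + 7 + 2 = 164.
164 ÷ 8 = 20.5 beats.

20.5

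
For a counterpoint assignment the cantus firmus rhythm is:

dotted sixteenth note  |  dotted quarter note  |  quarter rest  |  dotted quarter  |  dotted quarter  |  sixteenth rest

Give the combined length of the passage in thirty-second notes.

49

Each duration in thirty-second notes: dotted sixteenth note = 3; dotted quarter note = 12; quarter rest = 8; dotted quarter = 12; dotted quarter = 12; sixteenth rest = 2.
Altogether 3 + 12 + 8 + 12 + 12 + 2 = 49 thirty-second notes.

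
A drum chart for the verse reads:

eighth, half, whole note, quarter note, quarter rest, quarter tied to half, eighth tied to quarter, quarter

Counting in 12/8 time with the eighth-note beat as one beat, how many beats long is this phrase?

One eighth-note beat = 2 sixteenth notes.
In sixteenth notes: eighth = 2; half = 8; whole note = 16; quarter note = 4; quarter rest = 4; quarter tied to half (quarter + half) = 12; eighth tied to quarter (eighth + quarter) = 6; quarter = 4.
Sum: 2 + 8 + 16 + 4 + 4 + 12 + 6 + 4 = 56.
56 ÷ 2 = 28 beats.

28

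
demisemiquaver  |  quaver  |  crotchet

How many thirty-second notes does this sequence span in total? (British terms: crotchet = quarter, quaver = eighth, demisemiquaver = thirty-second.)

In thirty-second notes: demisemiquaver = 1; quaver = 4; crotchet = 8.
Sum: 1 + 4 + 8 = 13 thirty-second notes.

13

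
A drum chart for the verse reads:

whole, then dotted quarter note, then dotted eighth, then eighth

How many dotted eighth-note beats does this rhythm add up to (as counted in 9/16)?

9

One dotted eighth-note beat = 3 sixteenth notes.
Each duration in sixteenth notes: whole = 16; dotted quarter note = 6; dotted eighth = 3; eighth = 2.
Altogether 16 + 6 + 3 + 2 = 27.
27 ÷ 3 = 9 beats.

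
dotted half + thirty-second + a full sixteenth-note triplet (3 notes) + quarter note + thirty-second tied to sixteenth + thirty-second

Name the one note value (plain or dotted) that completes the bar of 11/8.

The bar of 11/8 = 44 thirty-second notes.
In thirty-second notes: dotted half = 24; thirty-second = 1; a full sixteenth-note triplet (3 notes) (three triplet sixteenths span one eighth) = 4; quarter note = 8; thirty-second tied to sixteenth (thirty-second + sixteenth) = 3; thirty-second = 1.
Total: 24 + 1 + 4 + 8 + 3 + 1 = 41.
Remaining: 44 − 41 = 3 thirty-second notes, which is a dotted sixteenth note.

dotted sixteenth note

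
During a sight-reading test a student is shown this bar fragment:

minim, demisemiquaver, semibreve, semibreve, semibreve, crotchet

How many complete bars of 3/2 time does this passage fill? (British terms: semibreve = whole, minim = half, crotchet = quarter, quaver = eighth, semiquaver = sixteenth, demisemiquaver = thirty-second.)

2

One bar of 3/2 = 48 thirty-second notes.
Working in thirty-second notes: minim = 16; demisemiquaver = 1; semibreve = 32; semibreve = 32; semibreve = 32; crotchet = 8.
Altogether 16 + 1 + 32 + 32 + 32 + 8 = 121.
121 ÷ 48 = 2 complete bars with 25 left over.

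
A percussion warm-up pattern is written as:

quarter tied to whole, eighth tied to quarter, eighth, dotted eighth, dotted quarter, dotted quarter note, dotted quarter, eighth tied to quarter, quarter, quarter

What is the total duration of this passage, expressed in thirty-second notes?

126

Convert each value to thirty-second notes: quarter tied to whole (quarter + whole) = 40; eighth tied to quarter (eighth + quarter) = 12; eighth = 4; dotted eighth = 6; dotted quarter = 12; dotted quarter note = 12; dotted quarter = 12; eighth tied to quarter (eighth + quarter) = 12; quarter = 8; quarter = 8.
Adding: 40 + 12 + 4 + 6 + 12 + 12 + 12 + 12 + 8 + 8 = 126 thirty-second notes.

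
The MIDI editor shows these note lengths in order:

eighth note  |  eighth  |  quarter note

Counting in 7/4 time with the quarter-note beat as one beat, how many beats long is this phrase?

2

One quarter-note beat = 2 eighth notes.
Express everything in eighth notes: eighth note = 1; eighth = 1; quarter note = 2.
Altogether 1 + 1 + 2 = 4.
4 ÷ 2 = 2 beats.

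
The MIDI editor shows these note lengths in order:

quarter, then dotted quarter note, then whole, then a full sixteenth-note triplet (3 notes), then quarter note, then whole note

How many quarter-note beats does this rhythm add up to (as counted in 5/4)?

One quarter-note beat = 2 eighth notes.
Convert each value to eighth notes: quarter = 2; dotted quarter note = 3; whole = 8; a full sixteenth-note triplet (3 notes) (three triplet sixteenths span one eighth) = 1; quarter note = 2; whole note = 8.
Total: 2 + 3 + 8 + 1 + 2 + 8 = 24.
24 ÷ 2 = 12 beats.

12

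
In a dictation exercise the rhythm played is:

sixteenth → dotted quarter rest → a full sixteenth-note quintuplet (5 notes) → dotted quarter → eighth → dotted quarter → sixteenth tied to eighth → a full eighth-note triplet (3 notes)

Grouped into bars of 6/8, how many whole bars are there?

2

One bar of 6/8 = 12 sixteenth notes.
In sixteenth notes: sixteenth = 1; dotted quarter rest = 6; a full sixteenth-note quintuplet (5 notes) (five quintuplet sixteenths span one quarter) = 4; dotted quarter = 6; eighth = 2; dotted quarter = 6; sixteenth tied to eighth (sixteenth + eighth) = 3; a full eighth-note triplet (3 notes) (three triplet eighths span one quarter) = 4.
Total: 1 + 6 + 4 + 6 + 2 + 6 + 3 + 4 = 32.
32 ÷ 12 = 2 complete bars with 8 left over.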